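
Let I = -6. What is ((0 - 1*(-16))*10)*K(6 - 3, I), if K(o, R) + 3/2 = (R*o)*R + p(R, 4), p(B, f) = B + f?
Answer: 16720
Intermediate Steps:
K(o, R) = 5/2 + R + o*R² (K(o, R) = -3/2 + ((R*o)*R + (R + 4)) = -3/2 + (o*R² + (4 + R)) = -3/2 + (4 + R + o*R²) = 5/2 + R + o*R²)
((0 - 1*(-16))*10)*K(6 - 3, I) = ((0 - 1*(-16))*10)*(5/2 - 6 + (6 - 3)*(-6)²) = ((0 + 16)*10)*(5/2 - 6 + 3*36) = (16*10)*(5/2 - 6 + 108) = 160*(209/2) = 16720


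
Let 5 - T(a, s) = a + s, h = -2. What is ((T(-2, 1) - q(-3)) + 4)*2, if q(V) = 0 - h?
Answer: 16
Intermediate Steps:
T(a, s) = 5 - a - s (T(a, s) = 5 - (a + s) = 5 + (-a - s) = 5 - a - s)
q(V) = 2 (q(V) = 0 - 1*(-2) = 0 + 2 = 2)
((T(-2, 1) - q(-3)) + 4)*2 = (((5 - 1*(-2) - 1*1) - 1*2) + 4)*2 = (((5 + 2 - 1) - 2) + 4)*2 = ((6 - 2) + 4)*2 = (4 + 4)*2 = 8*2 = 16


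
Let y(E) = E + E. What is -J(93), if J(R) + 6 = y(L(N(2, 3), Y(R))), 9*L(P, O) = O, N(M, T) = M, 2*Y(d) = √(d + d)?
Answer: 6 - √186/9 ≈ 4.4846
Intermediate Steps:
Y(d) = √2*√d/2 (Y(d) = √(d + d)/2 = √(2*d)/2 = (√2*√d)/2 = √2*√d/2)
L(P, O) = O/9
y(E) = 2*E
J(R) = -6 + √2*√R/9 (J(R) = -6 + 2*((√2*√R/2)/9) = -6 + 2*(√2*√R/18) = -6 + √2*√R/9)
-J(93) = -(-6 + √2*√93/9) = -(-6 + √186/9) = 6 - √186/9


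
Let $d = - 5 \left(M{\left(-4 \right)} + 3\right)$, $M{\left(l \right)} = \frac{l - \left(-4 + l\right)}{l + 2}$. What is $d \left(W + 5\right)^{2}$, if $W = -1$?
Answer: $-80$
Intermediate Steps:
$M{\left(l \right)} = \frac{4}{2 + l}$
$d = -5$ ($d = - 5 \left(\frac{4}{2 - 4} + 3\right) = - 5 \left(\frac{4}{-2} + 3\right) = - 5 \left(4 \left(- \frac{1}{2}\right) + 3\right) = - 5 \left(-2 + 3\right) = \left(-5\right) 1 = -5$)
$d \left(W + 5\right)^{2} = - 5 \left(-1 + 5\right)^{2} = - 5 \cdot 4^{2} = \left(-5\right) 16 = -80$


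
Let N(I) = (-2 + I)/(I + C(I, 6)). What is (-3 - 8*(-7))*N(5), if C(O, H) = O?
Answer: 159/10 ≈ 15.900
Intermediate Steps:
N(I) = (-2 + I)/(2*I) (N(I) = (-2 + I)/(I + I) = (-2 + I)/((2*I)) = (-2 + I)*(1/(2*I)) = (-2 + I)/(2*I))
(-3 - 8*(-7))*N(5) = (-3 - 8*(-7))*((1/2)*(-2 + 5)/5) = (-3 + 56)*((1/2)*(1/5)*3) = 53*(3/10) = 159/10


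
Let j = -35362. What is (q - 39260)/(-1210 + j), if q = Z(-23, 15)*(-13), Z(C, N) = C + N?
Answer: 9789/9143 ≈ 1.0707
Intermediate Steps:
q = 104 (q = (-23 + 15)*(-13) = -8*(-13) = 104)
(q - 39260)/(-1210 + j) = (104 - 39260)/(-1210 - 35362) = -39156/(-36572) = -39156*(-1/36572) = 9789/9143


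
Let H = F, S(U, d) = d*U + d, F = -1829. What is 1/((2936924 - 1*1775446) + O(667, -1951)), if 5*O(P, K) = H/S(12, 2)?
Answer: 130/150990311 ≈ 8.6098e-7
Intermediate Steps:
S(U, d) = d + U*d (S(U, d) = U*d + d = d + U*d)
H = -1829
O(P, K) = -1829/130 (O(P, K) = (-1829*1/(2*(1 + 12)))/5 = (-1829/(2*13))/5 = (-1829/26)/5 = (-1829*1/26)/5 = (⅕)*(-1829/26) = -1829/130)
1/((2936924 - 1*1775446) + O(667, -1951)) = 1/((2936924 - 1*1775446) - 1829/130) = 1/((2936924 - 1775446) - 1829/130) = 1/(1161478 - 1829/130) = 1/(150990311/130) = 130/150990311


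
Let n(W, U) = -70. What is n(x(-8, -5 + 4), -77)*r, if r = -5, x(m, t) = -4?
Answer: 350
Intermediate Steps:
n(x(-8, -5 + 4), -77)*r = -70*(-5) = 350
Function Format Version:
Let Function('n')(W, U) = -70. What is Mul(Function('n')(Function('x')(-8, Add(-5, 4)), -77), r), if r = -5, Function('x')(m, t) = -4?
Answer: 350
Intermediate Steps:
Mul(Function('n')(Function('x')(-8, Add(-5, 4)), -77), r) = Mul(-70, -5) = 350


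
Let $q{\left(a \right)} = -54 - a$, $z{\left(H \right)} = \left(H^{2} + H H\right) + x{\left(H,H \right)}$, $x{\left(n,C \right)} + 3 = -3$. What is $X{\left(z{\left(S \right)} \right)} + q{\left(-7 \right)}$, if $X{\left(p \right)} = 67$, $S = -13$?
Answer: $20$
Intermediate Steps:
$x{\left(n,C \right)} = -6$ ($x{\left(n,C \right)} = -3 - 3 = -6$)
$z{\left(H \right)} = -6 + 2 H^{2}$ ($z{\left(H \right)} = \left(H^{2} + H H\right) - 6 = \left(H^{2} + H^{2}\right) - 6 = 2 H^{2} - 6 = -6 + 2 H^{2}$)
$X{\left(z{\left(S \right)} \right)} + q{\left(-7 \right)} = 67 - 47 = 20$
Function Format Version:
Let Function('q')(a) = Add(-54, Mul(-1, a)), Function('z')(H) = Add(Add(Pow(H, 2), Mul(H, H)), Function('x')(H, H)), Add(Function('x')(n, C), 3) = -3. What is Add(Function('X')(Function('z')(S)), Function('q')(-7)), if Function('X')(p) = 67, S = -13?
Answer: 20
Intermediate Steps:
Function('x')(n, C) = -6 (Function('x')(n, C) = Add(-3, -3) = -6)
Function('z')(H) = Add(-6, Mul(2, Pow(H, 2))) (Function('z')(H) = Add(Add(Pow(H, 2), Mul(H, H)), -6) = Add(Add(Pow(H, 2), Pow(H, 2)), -6) = Add(Mul(2, Pow(H, 2)), -6) = Add(-6, Mul(2, Pow(H, 2))))
Add(Function('X')(Function('z')(S)), Function('q')(-7)) = Add(67, Add(-54, Mul(-1, -7))) = Add(67, Add(-54, 7)) = Add(67, -47) = 20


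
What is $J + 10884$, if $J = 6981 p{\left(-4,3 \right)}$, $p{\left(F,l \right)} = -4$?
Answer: $-17040$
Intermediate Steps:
$J = -27924$ ($J = 6981 \left(-4\right) = -27924$)
$J + 10884 = -27924 + 10884 = -17040$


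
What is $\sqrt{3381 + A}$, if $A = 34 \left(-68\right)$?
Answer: $\sqrt{1069} \approx 32.696$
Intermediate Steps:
$A = -2312$
$\sqrt{3381 + A} = \sqrt{3381 - 2312} = \sqrt{1069}$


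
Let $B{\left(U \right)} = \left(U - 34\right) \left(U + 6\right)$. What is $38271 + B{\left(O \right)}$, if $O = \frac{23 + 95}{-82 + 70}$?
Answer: $\frac{1383805}{36} \approx 38439.0$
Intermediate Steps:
$O = - \frac{59}{6}$ ($O = \frac{118}{-12} = 118 \left(- \frac{1}{12}\right) = - \frac{59}{6} \approx -9.8333$)
$B{\left(U \right)} = \left(-34 + U\right) \left(6 + U\right)$
$38271 + B{\left(O \right)} = 38271 - \left(- \frac{214}{3} - \frac{3481}{36}\right) = 38271 + \left(-204 + \frac{3481}{36} + \frac{826}{3}\right) = 38271 + \frac{6049}{36} = \frac{1383805}{36}$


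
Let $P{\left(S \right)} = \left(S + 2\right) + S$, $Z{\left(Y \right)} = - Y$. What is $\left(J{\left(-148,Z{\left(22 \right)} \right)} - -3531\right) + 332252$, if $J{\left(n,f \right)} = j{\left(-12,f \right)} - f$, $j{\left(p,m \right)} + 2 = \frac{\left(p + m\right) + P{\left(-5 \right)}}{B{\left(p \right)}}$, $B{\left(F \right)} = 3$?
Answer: $335789$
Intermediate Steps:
$P{\left(S \right)} = 2 + 2 S$ ($P{\left(S \right)} = \left(2 + S\right) + S = 2 + 2 S$)
$j{\left(p,m \right)} = - \frac{14}{3} + \frac{m}{3} + \frac{p}{3}$ ($j{\left(p,m \right)} = -2 + \frac{\left(p + m\right) + \left(2 + 2 \left(-5\right)\right)}{3} = -2 + \left(\left(m + p\right) + \left(2 - 10\right)\right) \frac{1}{3} = -2 + \left(\left(m + p\right) - 8\right) \frac{1}{3} = -2 + \left(-8 + m + p\right) \frac{1}{3} = -2 + \left(- \frac{8}{3} + \frac{m}{3} + \frac{p}{3}\right) = - \frac{14}{3} + \frac{m}{3} + \frac{p}{3}$)
$J{\left(n,f \right)} = - \frac{26}{3} - \frac{2 f}{3}$ ($J{\left(n,f \right)} = \left(- \frac{14}{3} + \frac{f}{3} + \frac{1}{3} \left(-12\right)\right) - f = \left(- \frac{14}{3} + \frac{f}{3} - 4\right) - f = \left(- \frac{26}{3} + \frac{f}{3}\right) - f = - \frac{26}{3} - \frac{2 f}{3}$)
$\left(J{\left(-148,Z{\left(22 \right)} \right)} - -3531\right) + 332252 = \left(\left(- \frac{26}{3} - \frac{2 \left(\left(-1\right) 22\right)}{3}\right) - -3531\right) + 332252 = \left(\left(- \frac{26}{3} - - \frac{44}{3}\right) + 3531\right) + 332252 = \left(\left(- \frac{26}{3} + \frac{44}{3}\right) + 3531\right) + 332252 = \left(6 + 3531\right) + 332252 = 3537 + 332252 = 335789$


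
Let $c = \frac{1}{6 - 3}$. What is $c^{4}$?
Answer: $\frac{1}{81} \approx 0.012346$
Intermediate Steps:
$c = \frac{1}{3} \approx 0.33333$
$c^{4} = \left(\frac{1}{3}\right)^{4} = \frac{1}{81}$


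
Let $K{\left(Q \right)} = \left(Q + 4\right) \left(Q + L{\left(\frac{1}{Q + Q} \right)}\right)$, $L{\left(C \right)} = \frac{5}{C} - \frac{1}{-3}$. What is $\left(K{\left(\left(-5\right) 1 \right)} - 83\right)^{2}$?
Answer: $\frac{7225}{9} \approx 802.78$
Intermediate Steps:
$L{\left(C \right)} = \frac{1}{3} + \frac{5}{C}$ ($L{\left(C \right)} = \frac{5}{C} - - \frac{1}{3} = \frac{5}{C} + \frac{1}{3} = \frac{1}{3} + \frac{5}{C}$)
$K{\left(Q \right)} = \left(4 + Q\right) \left(Q + \frac{2 Q \left(15 + \frac{1}{2 Q}\right)}{3}\right)$ ($K{\left(Q \right)} = \left(Q + 4\right) \left(Q + \frac{15 + \frac{1}{Q + Q}}{3 \frac{1}{Q + Q}}\right) = \left(4 + Q\right) \left(Q + \frac{15 + \frac{1}{2 Q}}{3 \frac{1}{2 Q}}\right) = \left(4 + Q\right) \left(Q + \frac{2 Q \left(15 + \frac{1}{2 Q}\right)}{3}\right)$)
$\left(K{\left(\left(-5\right) 1 \right)} - 83\right)^{2} = \left(\left(\frac{4}{3} + 11 \left(\left(-5\right) 1\right)^{2} + \frac{133 \left(\left(-5\right) 1\right)}{3}\right) - 83\right)^{2} = \left(\left(\frac{4}{3} + 11 \left(-5\right)^{2} + \frac{133}{3} \left(-5\right)\right) - 83\right)^{2} = \left(\left(\frac{4}{3} + 11 \cdot 25 - \frac{665}{3}\right) - 83\right)^{2} = \left(\left(\frac{4}{3} + 275 - \frac{665}{3}\right) - 83\right)^{2} = \left(\frac{164}{3} - 83\right)^{2} = \left(- \frac{85}{3}\right)^{2} = \frac{7225}{9}$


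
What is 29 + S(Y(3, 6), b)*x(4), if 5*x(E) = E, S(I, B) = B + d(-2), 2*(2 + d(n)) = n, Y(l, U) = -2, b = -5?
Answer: 113/5 ≈ 22.600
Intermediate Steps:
d(n) = -2 + n/2
S(I, B) = -3 + B (S(I, B) = B + (-2 + (1/2)*(-2)) = B + (-2 - 1) = B - 3 = -3 + B)
x(E) = E/5
29 + S(Y(3, 6), b)*x(4) = 29 + (-3 - 5)*((1/5)*4) = 29 - 8*4/5 = 29 - 32/5 = 113/5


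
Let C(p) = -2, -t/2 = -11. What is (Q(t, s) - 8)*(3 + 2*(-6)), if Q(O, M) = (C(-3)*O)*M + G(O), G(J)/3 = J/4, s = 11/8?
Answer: 468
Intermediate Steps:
s = 11/8 (s = 11*(⅛) = 11/8 ≈ 1.3750)
t = 22 (t = -2*(-11) = 22)
G(J) = 3*J/4 (G(J) = 3*(J/4) = 3*J/4)
Q(O, M) = 3*O/4 - 2*M*O (Q(O, M) = (-2*O)*M + 3*O/4 = -2*M*O + 3*O/4 = 3*O/4 - 2*M*O)
(Q(t, s) - 8)*(3 + 2*(-6)) = ((¼)*22*(3 - 8*11/8) - 8)*(3 + 2*(-6)) = ((¼)*22*(3 - 11) - 8)*(3 - 12) = ((¼)*22*(-8) - 8)*(-9) = (-44 - 8)*(-9) = -52*(-9) = 468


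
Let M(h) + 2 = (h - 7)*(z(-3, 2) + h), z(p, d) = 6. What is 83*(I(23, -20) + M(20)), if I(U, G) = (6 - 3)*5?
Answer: 29133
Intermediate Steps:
I(U, G) = 15 (I(U, G) = 3*5 = 15)
M(h) = -2 + (-7 + h)*(6 + h) (M(h) = -2 + (h - 7)*(6 + h) = -2 + (-7 + h)*(6 + h))
83*(I(23, -20) + M(20)) = 83*(15 + (-44 + 20² - 1*20)) = 83*(15 + (-44 + 400 - 20)) = 83*(15 + 336) = 83*351 = 29133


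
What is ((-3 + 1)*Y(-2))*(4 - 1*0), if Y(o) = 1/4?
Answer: -2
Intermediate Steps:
Y(o) = ¼
((-3 + 1)*Y(-2))*(4 - 1*0) = ((-3 + 1)*(¼))*(4 - 1*0) = (-2*¼)*(4 + 0) = -½*4 = -2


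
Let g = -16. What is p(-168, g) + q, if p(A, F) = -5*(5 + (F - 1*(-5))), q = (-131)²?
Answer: 17191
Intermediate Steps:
q = 17161
p(A, F) = -50 - 5*F (p(A, F) = -5*(5 + (F + 5)) = -5*(5 + (5 + F)) = -5*(10 + F) = -50 - 5*F)
p(-168, g) + q = (-50 - 5*(-16)) + 17161 = (-50 + 80) + 17161 = 30 + 17161 = 17191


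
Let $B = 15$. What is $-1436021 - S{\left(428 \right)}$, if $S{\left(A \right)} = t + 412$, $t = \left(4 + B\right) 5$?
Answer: $-1436528$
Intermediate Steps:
$t = 95$ ($t = \left(4 + 15\right) 5 = 19 \cdot 5 = 95$)
$S{\left(A \right)} = 507$ ($S{\left(A \right)} = 95 + 412 = 507$)
$-1436021 - S{\left(428 \right)} = -1436021 - 507 = -1436528$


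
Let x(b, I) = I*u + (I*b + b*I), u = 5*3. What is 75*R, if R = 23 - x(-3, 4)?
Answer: -975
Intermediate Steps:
u = 15
x(b, I) = 15*I + 2*I*b (x(b, I) = I*15 + (I*b + b*I) = 15*I + (I*b + I*b) = 15*I + 2*I*b)
R = -13 (R = 23 - 4*(15 + 2*(-3)) = 23 - 4*(15 - 6) = 23 - 4*9 = 23 - 1*36 = 23 - 36 = -13)
75*R = 75*(-13) = -975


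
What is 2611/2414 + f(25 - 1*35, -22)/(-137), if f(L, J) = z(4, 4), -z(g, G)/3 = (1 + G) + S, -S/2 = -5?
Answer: 466337/330718 ≈ 1.4101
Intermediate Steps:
S = 10 (S = -2*(-5) = 10)
z(g, G) = -33 - 3*G (z(g, G) = -3*((1 + G) + 10) = -3*(11 + G) = -33 - 3*G)
f(L, J) = -45 (f(L, J) = -33 - 3*4 = -33 - 12 = -45)
2611/2414 + f(25 - 1*35, -22)/(-137) = 2611/2414 - 45/(-137) = 2611*(1/2414) - 45*(-1/137) = 2611/2414 + 45/137 = 466337/330718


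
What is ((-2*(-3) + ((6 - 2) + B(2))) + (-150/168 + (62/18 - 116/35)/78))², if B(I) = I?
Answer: 297992616769/2414739600 ≈ 123.41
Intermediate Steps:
((-2*(-3) + ((6 - 2) + B(2))) + (-150/168 + (62/18 - 116/35)/78))² = ((-2*(-3) + ((6 - 2) + 2)) + (-150/168 + (62/18 - 116/35)/78))² = ((6 + (4 + 2)) + (-150*1/168 + (62*(1/18) - 116*1/35)*(1/78)))² = ((6 + 6) + (-25/28 + (31/9 - 116/35)*(1/78)))² = (12 + (-25/28 + (41/315)*(1/78)))² = (12 + (-25/28 + 41/24570))² = (12 - 43793/49140)² = (545887/49140)² = 297992616769/2414739600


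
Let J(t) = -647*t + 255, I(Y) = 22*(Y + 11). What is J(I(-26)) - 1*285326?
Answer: -71561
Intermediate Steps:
I(Y) = 242 + 22*Y (I(Y) = 22*(11 + Y) = 242 + 22*Y)
J(t) = 255 - 647*t
J(I(-26)) - 1*285326 = (255 - 647*(242 + 22*(-26))) - 1*285326 = (255 - 647*(242 - 572)) - 285326 = (255 - 647*(-330)) - 285326 = (255 + 213510) - 285326 = 213765 - 285326 = -71561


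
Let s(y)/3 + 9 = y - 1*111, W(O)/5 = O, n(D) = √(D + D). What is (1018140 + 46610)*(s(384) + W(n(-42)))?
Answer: 843282000 + 10647500*I*√21 ≈ 8.4328e+8 + 4.8793e+7*I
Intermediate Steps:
n(D) = √2*√D (n(D) = √(2*D) = √2*√D)
W(O) = 5*O
s(y) = -360 + 3*y (s(y) = -27 + 3*(y - 1*111) = -27 + 3*(y - 111) = -27 + 3*(-111 + y) = -27 + (-333 + 3*y) = -360 + 3*y)
(1018140 + 46610)*(s(384) + W(n(-42))) = (1018140 + 46610)*((-360 + 3*384) + 5*(√2*√(-42))) = 1064750*((-360 + 1152) + 5*(√2*(I*√42))) = 1064750*(792 + 5*(2*I*√21)) = 1064750*(792 + 10*I*√21) = 843282000 + 10647500*I*√21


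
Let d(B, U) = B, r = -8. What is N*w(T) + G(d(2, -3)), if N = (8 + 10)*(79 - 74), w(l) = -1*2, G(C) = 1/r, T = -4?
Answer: -1441/8 ≈ -180.13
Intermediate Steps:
G(C) = -⅛ (G(C) = 1/(-8) = -⅛)
w(l) = -2
N = 90 (N = 18*5 = 90)
N*w(T) + G(d(2, -3)) = 90*(-2) - ⅛ = -180 - ⅛ = -1441/8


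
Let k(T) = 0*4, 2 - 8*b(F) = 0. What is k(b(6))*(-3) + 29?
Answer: 29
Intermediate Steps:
b(F) = ¼ (b(F) = ¼ - ⅛*0 = ¼ + 0 = ¼)
k(T) = 0
k(b(6))*(-3) + 29 = 0*(-3) + 29 = 0 + 29 = 29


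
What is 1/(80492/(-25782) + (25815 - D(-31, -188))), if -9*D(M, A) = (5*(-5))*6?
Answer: 4297/110842023 ≈ 3.8767e-5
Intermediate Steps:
D(M, A) = 50/3 (D(M, A) = -5*(-5)*6/9 = -(-25)*6/9 = -⅑*(-150) = 50/3)
1/(80492/(-25782) + (25815 - D(-31, -188))) = 1/(80492/(-25782) + (25815 - 1*50/3)) = 1/(80492*(-1/25782) + (25815 - 50/3)) = 1/(-40246/12891 + 77395/3) = 1/(110842023/4297) = 4297/110842023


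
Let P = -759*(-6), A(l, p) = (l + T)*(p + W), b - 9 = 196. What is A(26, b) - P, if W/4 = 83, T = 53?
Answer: 37869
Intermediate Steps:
b = 205 (b = 9 + 196 = 205)
W = 332 (W = 4*83 = 332)
A(l, p) = (53 + l)*(332 + p) (A(l, p) = (l + 53)*(p + 332) = (53 + l)*(332 + p))
P = 4554
A(26, b) - P = (17596 + 53*205 + 332*26 + 26*205) - 1*4554 = (17596 + 10865 + 8632 + 5330) - 4554 = 42423 - 4554 = 37869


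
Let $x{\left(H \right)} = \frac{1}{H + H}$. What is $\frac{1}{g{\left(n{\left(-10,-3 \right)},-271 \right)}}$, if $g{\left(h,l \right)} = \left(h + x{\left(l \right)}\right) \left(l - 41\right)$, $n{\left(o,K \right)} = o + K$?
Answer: $\frac{271}{1099332} \approx 0.00024651$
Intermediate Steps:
$x{\left(H \right)} = \frac{1}{2 H}$
$n{\left(o,K \right)} = K + o$
$g{\left(h,l \right)} = \left(-41 + l\right) \left(h + \frac{1}{2 l}\right)$ ($g{\left(h,l \right)} = \left(h + \frac{1}{2 l}\right) \left(l - 41\right) = \left(h + \frac{1}{2 l}\right) \left(-41 + l\right) = \left(-41 + l\right) \left(h + \frac{1}{2 l}\right)$)
$\frac{1}{g{\left(n{\left(-10,-3 \right)},-271 \right)}} = \frac{1}{\frac{1}{2} - 41 \left(-3 - 10\right) - \frac{41}{2 \left(-271\right)} + \left(-3 - 10\right) \left(-271\right)} = \frac{1}{\frac{1}{2} - -533 - - \frac{41}{542} - -3523} = \frac{1}{\frac{1}{2} + 533 + \frac{41}{542} + 3523} = \frac{1}{\frac{1099332}{271}} = \frac{271}{1099332}$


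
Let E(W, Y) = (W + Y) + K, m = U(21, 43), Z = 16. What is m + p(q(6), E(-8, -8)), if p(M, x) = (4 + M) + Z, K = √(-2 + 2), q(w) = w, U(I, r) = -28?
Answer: -2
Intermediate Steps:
K = 0 (K = √0 = 0)
m = -28
E(W, Y) = W + Y (E(W, Y) = (W + Y) + 0 = W + Y)
p(M, x) = 20 + M (p(M, x) = (4 + M) + 16 = 20 + M)
m + p(q(6), E(-8, -8)) = -28 + (20 + 6) = -28 + 26 = -2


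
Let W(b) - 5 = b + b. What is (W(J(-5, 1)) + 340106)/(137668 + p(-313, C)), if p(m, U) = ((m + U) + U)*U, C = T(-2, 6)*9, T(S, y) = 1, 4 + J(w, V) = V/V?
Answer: 340105/135013 ≈ 2.5191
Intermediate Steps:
J(w, V) = -3 (J(w, V) = -4 + V/V = -4 + 1 = -3)
C = 9 (C = 1*9 = 9)
p(m, U) = U*(m + 2*U) (p(m, U) = ((U + m) + U)*U = (m + 2*U)*U = U*(m + 2*U))
W(b) = 5 + 2*b (W(b) = 5 + (b + b) = 5 + 2*b)
(W(J(-5, 1)) + 340106)/(137668 + p(-313, C)) = ((5 + 2*(-3)) + 340106)/(137668 + 9*(-313 + 2*9)) = ((5 - 6) + 340106)/(137668 + 9*(-313 + 18)) = (-1 + 340106)/(137668 + 9*(-295)) = 340105/(137668 - 2655) = 340105/135013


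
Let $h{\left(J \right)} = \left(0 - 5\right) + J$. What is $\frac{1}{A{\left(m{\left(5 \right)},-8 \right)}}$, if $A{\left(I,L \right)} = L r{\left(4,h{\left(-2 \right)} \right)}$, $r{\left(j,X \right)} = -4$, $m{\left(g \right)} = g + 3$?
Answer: $\frac{1}{32} \approx 0.03125$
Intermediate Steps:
$m{\left(g \right)} = 3 + g$
$h{\left(J \right)} = -5 + J$
$A{\left(I,L \right)} = - 4 L$ ($A{\left(I,L \right)} = L \left(-4\right) = - 4 L$)
$\frac{1}{A{\left(m{\left(5 \right)},-8 \right)}} = \frac{1}{\left(-4\right) \left(-8\right)} = \frac{1}{32}$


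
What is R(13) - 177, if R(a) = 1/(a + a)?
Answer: -4601/26 ≈ -176.96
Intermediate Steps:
R(a) = 1/(2*a)
R(13) - 177 = (1/2)/13 - 177 = (1/2)*(1/13) - 177 = 1/26 - 177 = -4601/26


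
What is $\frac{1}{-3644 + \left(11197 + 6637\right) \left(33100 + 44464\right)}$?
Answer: $\frac{1}{1383272732} \approx 7.2292 \cdot 10^{-10}$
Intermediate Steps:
$\frac{1}{-3644 + \left(11197 + 6637\right) \left(33100 + 44464\right)} = \frac{1}{-3644 + 17834 \cdot 77564} = \frac{1}{-3644 + 1383276376} = \frac{1}{1383272732}$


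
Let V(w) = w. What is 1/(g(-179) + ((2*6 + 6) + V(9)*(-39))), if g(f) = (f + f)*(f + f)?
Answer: 1/127831 ≈ 7.8228e-6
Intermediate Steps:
g(f) = 4*f**2 (g(f) = (2*f)*(2*f) = 4*f**2)
1/(g(-179) + ((2*6 + 6) + V(9)*(-39))) = 1/(4*(-179)**2 + ((2*6 + 6) + 9*(-39))) = 1/(4*32041 + ((12 + 6) - 351)) = 1/(128164 + (18 - 351)) = 1/(128164 - 333) = 1/127831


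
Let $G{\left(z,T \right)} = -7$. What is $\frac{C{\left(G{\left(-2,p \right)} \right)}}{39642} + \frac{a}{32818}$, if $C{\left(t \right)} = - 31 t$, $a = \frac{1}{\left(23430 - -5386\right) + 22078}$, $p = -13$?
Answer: $\frac{181220983003}{33105813006732} \approx 0.005474$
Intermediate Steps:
$a = \frac{1}{50894}$ ($a = \frac{1}{\left(23430 + 5386\right) + 22078} = \frac{1}{28816 + 22078} = \frac{1}{50894} \approx 1.9649 \cdot 10^{-5}$)
$\frac{C{\left(G{\left(-2,p \right)} \right)}}{39642} + \frac{a}{32818} = \frac{\left(-31\right) \left(-7\right)}{39642} + \frac{1}{50894 \cdot 32818} = 217 \cdot \frac{1}{39642} + \frac{1}{50894} \cdot \frac{1}{32818} = \frac{217}{39642} + \frac{1}{1670239292} = \frac{181220983003}{33105813006732}$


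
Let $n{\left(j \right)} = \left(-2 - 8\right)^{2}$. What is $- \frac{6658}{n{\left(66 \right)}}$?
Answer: $- \frac{3329}{50} \approx -66.58$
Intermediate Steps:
$n{\left(j \right)} = 100$ ($n{\left(j \right)} = \left(-10\right)^{2} = 100$)
$- \frac{6658}{n{\left(66 \right)}} = - \frac{6658}{100} = \left(-6658\right) \frac{1}{100} = - \frac{3329}{50}$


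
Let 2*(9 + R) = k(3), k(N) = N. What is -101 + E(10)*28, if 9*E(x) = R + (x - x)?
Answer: -373/3 ≈ -124.33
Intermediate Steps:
R = -15/2 (R = -9 + (½)*3 = -9 + 3/2 = -15/2 ≈ -7.5000)
E(x) = -⅚ (E(x) = (-15/2 + (x - x))/9 = (-15/2 + 0)/9 = (⅑)*(-15/2) = -⅚)
-101 + E(10)*28 = -101 - ⅚*28 = -101 - 70/3 = -373/3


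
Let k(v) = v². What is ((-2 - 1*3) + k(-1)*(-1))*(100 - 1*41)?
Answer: -354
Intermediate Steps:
((-2 - 1*3) + k(-1)*(-1))*(100 - 1*41) = ((-2 - 1*3) + (-1)²*(-1))*(100 - 1*41) = ((-2 - 3) + 1*(-1))*(100 - 41) = (-5 - 1)*59 = -6*59 = -354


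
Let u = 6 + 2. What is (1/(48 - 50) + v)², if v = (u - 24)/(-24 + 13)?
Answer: 441/484 ≈ 0.91116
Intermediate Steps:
u = 8
v = 16/11 (v = (8 - 24)/(-24 + 13) = -16/(-11) = -16*(-1/11) = 16/11 ≈ 1.4545)
(1/(48 - 50) + v)² = (1/(48 - 50) + 16/11)² = (1/(-2) + 16/11)² = (-½ + 16/11)² = (21/22)² = 441/484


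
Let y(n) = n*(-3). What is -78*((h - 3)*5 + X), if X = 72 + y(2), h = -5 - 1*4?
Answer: -468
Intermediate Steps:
y(n) = -3*n
h = -9 (h = -5 - 4 = -9)
X = 66 (X = 72 - 3*2 = 72 - 6 = 66)
-78*((h - 3)*5 + X) = -78*((-9 - 3)*5 + 66) = -78*(-12*5 + 66) = -78*(-60 + 66) = -78*6 = -468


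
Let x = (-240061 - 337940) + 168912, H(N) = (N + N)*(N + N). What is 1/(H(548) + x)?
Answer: 1/792127 ≈ 1.2624e-6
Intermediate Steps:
H(N) = 4*N² (H(N) = (2*N)*(2*N) = 4*N²)
x = -409089 (x = -578001 + 168912 = -409089)
1/(H(548) + x) = 1/(4*548² - 409089) = 1/(4*300304 - 409089) = 1/(1201216 - 409089) = 1/792127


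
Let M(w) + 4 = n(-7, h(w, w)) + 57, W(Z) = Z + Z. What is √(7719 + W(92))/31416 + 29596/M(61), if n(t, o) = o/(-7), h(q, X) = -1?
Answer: 51793/93 + √7903/31416 ≈ 556.92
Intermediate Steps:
n(t, o) = -o/7 (n(t, o) = o*(-⅐) = -o/7)
W(Z) = 2*Z
M(w) = 372/7 (M(w) = -4 + (-⅐*(-1) + 57) = -4 + (⅐ + 57) = -4 + 400/7 = 372/7)
√(7719 + W(92))/31416 + 29596/M(61) = √(7719 + 2*92)/31416 + 29596/(372/7) = √(7719 + 184)*(1/31416) + 29596*(7/372) = √7903*(1/31416) + 51793/93 = √7903/31416 + 51793/93 = 51793/93 + √7903/31416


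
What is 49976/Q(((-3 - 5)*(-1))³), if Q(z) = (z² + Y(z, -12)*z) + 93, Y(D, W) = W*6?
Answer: 49976/225373 ≈ 0.22175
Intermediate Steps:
Y(D, W) = 6*W
Q(z) = 93 + z² - 72*z (Q(z) = (z² + (6*(-12))*z) + 93 = (z² - 72*z) + 93 = 93 + z² - 72*z)
49976/Q(((-3 - 5)*(-1))³) = 49976/(93 + (((-3 - 5)*(-1))³)² - 72*(-(-3 - 5)³)) = 49976/(93 + ((-8*(-1))³)² - 72*(-8*(-1))³) = 49976/(93 + (8³)² - 72*8³) = 49976/(93 + 512² - 72*512) = 49976/(93 + 262144 - 36864) = 49976/225373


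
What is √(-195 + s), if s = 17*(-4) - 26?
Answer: 17*I ≈ 17.0*I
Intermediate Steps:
s = -94 (s = -68 - 26 = -94)
√(-195 + s) = √(-195 - 94) = √(-289) = 17*I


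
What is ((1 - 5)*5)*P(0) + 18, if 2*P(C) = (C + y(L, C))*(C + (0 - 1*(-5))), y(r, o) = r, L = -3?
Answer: 168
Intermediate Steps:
P(C) = (-3 + C)*(5 + C)/2 (P(C) = ((C - 3)*(C + (0 - 1*(-5))))/2 = ((-3 + C)*(C + (0 + 5)))/2 = ((-3 + C)*(C + 5))/2 = ((-3 + C)*(5 + C))/2 = (-3 + C)*(5 + C)/2)
((1 - 5)*5)*P(0) + 18 = ((1 - 5)*5)*(-15/2 + 0 + (½)*0²) + 18 = (-4*5)*(-15/2 + 0 + (½)*0) + 18 = -20*(-15/2 + 0 + 0) + 18 = -20*(-15/2) + 18 = 150 + 18 = 168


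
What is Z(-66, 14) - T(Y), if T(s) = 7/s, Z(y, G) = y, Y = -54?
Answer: -3557/54 ≈ -65.870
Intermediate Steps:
Z(-66, 14) - T(Y) = -66 - 7/(-54) = -66 - 7*(-1)/54 = -66 - 1*(-7/54) = -66 + 7/54 = -3557/54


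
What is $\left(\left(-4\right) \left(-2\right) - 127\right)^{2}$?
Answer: $14161$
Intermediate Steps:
$\left(\left(-4\right) \left(-2\right) - 127\right)^{2} = \left(8 - 127\right)^{2} = \left(-119\right)^{2} = 14161$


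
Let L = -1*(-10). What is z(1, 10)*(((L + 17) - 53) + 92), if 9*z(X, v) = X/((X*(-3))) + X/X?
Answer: 44/9 ≈ 4.8889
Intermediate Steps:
L = 10
z(X, v) = 2/27 (z(X, v) = (X/((X*(-3))) + X/X)/9 = (X/((-3*X)) + 1)/9 = (X*(-1/(3*X)) + 1)/9 = (-1/3 + 1)/9 = (1/9)*(2/3) = 2/27)
z(1, 10)*(((L + 17) - 53) + 92) = 2*(((10 + 17) - 53) + 92)/27 = 2*((27 - 53) + 92)/27 = 2*(-26 + 92)/27 = (2/27)*66 = 44/9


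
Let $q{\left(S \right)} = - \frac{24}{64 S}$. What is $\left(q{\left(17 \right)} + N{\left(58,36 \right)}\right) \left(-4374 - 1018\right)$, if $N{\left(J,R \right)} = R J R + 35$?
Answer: $- \frac{6893405770}{17} \approx -4.0549 \cdot 10^{8}$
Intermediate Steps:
$q{\left(S \right)} = - \frac{3}{8 S}$ ($q{\left(S \right)} = - 24 \frac{1}{64 S} = - \frac{3}{8 S}$)
$N{\left(J,R \right)} = 35 + J R^{2}$ ($N{\left(J,R \right)} = J R R + 35 = J R^{2} + 35 = 35 + J R^{2}$)
$\left(q{\left(17 \right)} + N{\left(58,36 \right)}\right) \left(-4374 - 1018\right) = \left(- \frac{3}{8 \cdot 17} + \left(35 + 58 \cdot 36^{2}\right)\right) \left(-4374 - 1018\right) = \left(\left(- \frac{3}{8}\right) \frac{1}{17} + \left(35 + 58 \cdot 1296\right)\right) \left(-5392\right) = \left(- \frac{3}{136} + \left(35 + 75168\right)\right) \left(-5392\right) = \left(- \frac{3}{136} + 75203\right) \left(-5392\right) = \frac{10227605}{136} \left(-5392\right) = - \frac{6893405770}{17}$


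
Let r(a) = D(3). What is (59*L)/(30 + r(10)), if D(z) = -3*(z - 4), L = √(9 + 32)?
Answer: 59*√41/33 ≈ 11.448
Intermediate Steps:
L = √41 ≈ 6.4031
D(z) = 12 - 3*z (D(z) = -3*(-4 + z) = 12 - 3*z)
r(a) = 3 (r(a) = 12 - 3*3 = 12 - 9 = 3)
(59*L)/(30 + r(10)) = (59*√41)/(30 + 3) = (59*√41)/33 = (59*√41)*(1/33) = 59*√41/33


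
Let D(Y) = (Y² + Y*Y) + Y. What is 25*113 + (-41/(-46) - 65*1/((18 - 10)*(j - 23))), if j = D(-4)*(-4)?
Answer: 14039327/4968 ≈ 2826.0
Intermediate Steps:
D(Y) = Y + 2*Y² (D(Y) = (Y² + Y²) + Y = 2*Y² + Y = Y + 2*Y²)
j = -112 (j = -4*(1 + 2*(-4))*(-4) = -4*(1 - 8)*(-4) = -4*(-7)*(-4) = 28*(-4) = -112)
25*113 + (-41/(-46) - 65*1/((18 - 10)*(j - 23))) = 25*113 + (-41/(-46) - 65*1/((-112 - 23)*(18 - 10))) = 2825 + (-41*(-1/46) - 65/((-135*8))) = 2825 + (41/46 - 65/(-1080)) = 2825 + (41/46 - 65*(-1/1080)) = 2825 + (41/46 + 13/216) = 2825 + 4727/4968 = 14039327/4968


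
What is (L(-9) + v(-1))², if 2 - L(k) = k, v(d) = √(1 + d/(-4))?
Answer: (22 + √5)²/4 ≈ 146.85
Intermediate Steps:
v(d) = √(1 - d/4) (v(d) = √(1 + d*(-¼)) = √(1 - d/4))
L(k) = 2 - k
(L(-9) + v(-1))² = ((2 - 1*(-9)) + √(4 - 1*(-1))/2)² = ((2 + 9) + √(4 + 1)/2)² = (11 + √5/2)²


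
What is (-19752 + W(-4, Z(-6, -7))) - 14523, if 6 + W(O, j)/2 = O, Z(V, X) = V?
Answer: -34295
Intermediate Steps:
W(O, j) = -12 + 2*O
(-19752 + W(-4, Z(-6, -7))) - 14523 = (-19752 + (-12 + 2*(-4))) - 14523 = (-19752 + (-12 - 8)) - 14523 = (-19752 - 20) - 14523 = -19772 - 14523 = -34295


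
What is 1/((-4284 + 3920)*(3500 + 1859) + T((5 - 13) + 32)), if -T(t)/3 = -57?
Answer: -1/1950505 ≈ -5.1269e-7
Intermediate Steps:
T(t) = 171 (T(t) = -3*(-57) = 171)
1/((-4284 + 3920)*(3500 + 1859) + T((5 - 13) + 32)) = 1/((-4284 + 3920)*(3500 + 1859) + 171) = 1/(-364*5359 + 171) = 1/(-1950676 + 171) = 1/(-1950505) = -1/1950505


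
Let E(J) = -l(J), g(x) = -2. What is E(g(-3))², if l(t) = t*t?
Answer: 16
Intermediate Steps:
l(t) = t²
E(J) = -J²
E(g(-3))² = (-1*(-2)²)² = (-1*4)² = (-4)² = 16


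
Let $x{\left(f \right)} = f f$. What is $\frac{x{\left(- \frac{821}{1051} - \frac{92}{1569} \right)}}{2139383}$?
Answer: $\frac{1917784595281}{5817546451772863263} \approx 3.2966 \cdot 10^{-7}$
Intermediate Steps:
$x{\left(f \right)} = f^{2}$
$\frac{x{\left(- \frac{821}{1051} - \frac{92}{1569} \right)}}{2139383} = \frac{\left(- \frac{821}{1051} - \frac{92}{1569}\right)^{2}}{2139383} = \left(\left(-821\right) \frac{1}{1051} - \frac{92}{1569}\right)^{2} \cdot \frac{1}{2139383} = \left(- \frac{821}{1051} - \frac{92}{1569}\right)^{2} \cdot \frac{1}{2139383} = \left(- \frac{1384841}{1649019}\right)^{2} \cdot \frac{1}{2139383} = \frac{1917784595281}{2719263662361} \cdot \frac{1}{2139383} = \frac{1917784595281}{5817546451772863263}$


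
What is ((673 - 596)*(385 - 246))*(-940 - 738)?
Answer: -17959634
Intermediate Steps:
((673 - 596)*(385 - 246))*(-940 - 738) = (77*139)*(-1678) = 10703*(-1678) = -17959634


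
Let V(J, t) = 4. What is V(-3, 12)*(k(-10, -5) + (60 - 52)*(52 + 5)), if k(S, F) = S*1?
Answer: 1784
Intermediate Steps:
k(S, F) = S
V(-3, 12)*(k(-10, -5) + (60 - 52)*(52 + 5)) = 4*(-10 + (60 - 52)*(52 + 5)) = 4*(-10 + 8*57) = 4*(-10 + 456) = 4*446 = 1784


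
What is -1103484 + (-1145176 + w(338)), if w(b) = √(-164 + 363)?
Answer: -2248660 + √199 ≈ -2.2486e+6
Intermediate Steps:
w(b) = √199
-1103484 + (-1145176 + w(338)) = -1103484 + (-1145176 + √199) = -2248660 + √199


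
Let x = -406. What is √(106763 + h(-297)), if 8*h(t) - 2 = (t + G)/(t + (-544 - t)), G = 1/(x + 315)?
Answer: √16352443782311/12376 ≈ 326.75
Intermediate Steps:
G = -1/91 (G = 1/(-406 + 315) = 1/(-91) = -1/91 ≈ -0.010989)
h(t) = 99009/396032 - t/4352 (h(t) = ¼ + ((t - 1/91)/(t + (-544 - t)))/8 = ¼ + ((-1/91 + t)/(-544))/8 = ¼ + ((-1/91 + t)*(-1/544))/8 = ¼ + (1/49504 - t/544)/8 = ¼ + (1/396032 - t/4352) = 99009/396032 - t/4352)
√(106763 + h(-297)) = √(106763 + (99009/396032 - 1/4352*(-297))) = √(106763 + (99009/396032 + 297/4352)) = √(106763 + 31509/99008) = √(10570422613/99008) = √16352443782311/12376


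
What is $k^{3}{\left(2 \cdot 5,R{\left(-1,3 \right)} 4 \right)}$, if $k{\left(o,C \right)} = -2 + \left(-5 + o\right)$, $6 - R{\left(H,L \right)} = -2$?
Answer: $27$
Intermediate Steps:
$R{\left(H,L \right)} = 8$ ($R{\left(H,L \right)} = 6 - -2 = 6 + 2 = 8$)
$k{\left(o,C \right)} = -7 + o$
$k^{3}{\left(2 \cdot 5,R{\left(-1,3 \right)} 4 \right)} = \left(-7 + 2 \cdot 5\right)^{3} = \left(-7 + 10\right)^{3} = 3^{3} = 27$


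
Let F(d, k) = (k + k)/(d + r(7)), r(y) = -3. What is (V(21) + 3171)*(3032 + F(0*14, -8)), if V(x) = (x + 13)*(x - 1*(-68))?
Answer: 56467064/3 ≈ 1.8822e+7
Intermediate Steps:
V(x) = (13 + x)*(68 + x) (V(x) = (13 + x)*(x + 68) = (13 + x)*(68 + x))
F(d, k) = 2*k/(-3 + d) (F(d, k) = (k + k)/(d - 3) = (2*k)/(-3 + d) = 2*k/(-3 + d))
(V(21) + 3171)*(3032 + F(0*14, -8)) = ((884 + 21² + 81*21) + 3171)*(3032 + 2*(-8)/(-3 + 0*14)) = ((884 + 441 + 1701) + 3171)*(3032 + 2*(-8)/(-3 + 0)) = (3026 + 3171)*(3032 + 2*(-8)/(-3)) = 6197*(3032 + 2*(-8)*(-⅓)) = 6197*(3032 + 16/3) = 6197*(9112/3) = 56467064/3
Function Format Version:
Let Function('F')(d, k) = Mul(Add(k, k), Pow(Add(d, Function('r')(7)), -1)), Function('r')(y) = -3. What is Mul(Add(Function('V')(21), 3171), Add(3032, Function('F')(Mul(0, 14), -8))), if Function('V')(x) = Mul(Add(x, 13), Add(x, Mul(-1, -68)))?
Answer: Rational(56467064, 3) ≈ 1.8822e+7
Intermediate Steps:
Function('V')(x) = Mul(Add(13, x), Add(68, x)) (Function('V')(x) = Mul(Add(13, x), Add(x, 68)) = Mul(Add(13, x), Add(68, x)))
Function('F')(d, k) = Mul(2, k, Pow(Add(-3, d), -1)) (Function('F')(d, k) = Mul(Add(k, k), Pow(Add(d, -3), -1)) = Mul(Mul(2, k), Pow(Add(-3, d), -1)) = Mul(2, k, Pow(Add(-3, d), -1)))
Mul(Add(Function('V')(21), 3171), Add(3032, Function('F')(Mul(0, 14), -8))) = Mul(Add(Add(884, Pow(21, 2), Mul(81, 21)), 3171), Add(3032, Mul(2, -8, Pow(Add(-3, Mul(0, 14)), -1)))) = Mul(Add(Add(884, 441, 1701), 3171), Add(3032, Mul(2, -8, Pow(Add(-3, 0), -1)))) = Mul(Add(3026, 3171), Add(3032, Mul(2, -8, Pow(-3, -1)))) = Mul(6197, Add(3032, Mul(2, -8, Rational(-1, 3)))) = Mul(6197, Add(3032, Rational(16, 3))) = Mul(6197, Rational(9112, 3)) = Rational(56467064, 3)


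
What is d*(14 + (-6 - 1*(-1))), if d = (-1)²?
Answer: 9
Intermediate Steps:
d = 1
d*(14 + (-6 - 1*(-1))) = 1*(14 + (-6 - 1*(-1))) = 1*(14 + (-6 + 1)) = 1*(14 - 5) = 1*9 = 9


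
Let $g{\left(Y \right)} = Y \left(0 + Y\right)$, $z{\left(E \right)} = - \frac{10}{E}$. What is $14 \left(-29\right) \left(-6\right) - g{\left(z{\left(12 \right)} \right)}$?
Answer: $\frac{87671}{36} \approx 2435.3$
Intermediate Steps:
$g{\left(Y \right)} = Y^{2}$ ($g{\left(Y \right)} = Y Y = Y^{2}$)
$14 \left(-29\right) \left(-6\right) - g{\left(z{\left(12 \right)} \right)} = 14 \left(-29\right) \left(-6\right) - \left(- \frac{10}{12}\right)^{2} = \left(-406\right) \left(-6\right) - \left(\left(-10\right) \frac{1}{12}\right)^{2} = 2436 - \left(- \frac{5}{6}\right)^{2} = 2436 - \frac{25}{36} = \frac{87671}{36}$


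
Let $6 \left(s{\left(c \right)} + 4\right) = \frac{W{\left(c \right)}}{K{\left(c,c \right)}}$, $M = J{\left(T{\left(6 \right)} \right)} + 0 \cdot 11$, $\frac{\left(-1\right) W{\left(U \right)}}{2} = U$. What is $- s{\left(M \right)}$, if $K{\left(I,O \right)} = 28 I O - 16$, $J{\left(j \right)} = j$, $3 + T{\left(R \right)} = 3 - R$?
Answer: $\frac{1983}{496} \approx 3.998$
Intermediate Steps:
$T{\left(R \right)} = - R$ ($T{\left(R \right)} = -3 - \left(-3 + R\right) = - R$)
$W{\left(U \right)} = - 2 U$
$M = -6$ ($M = \left(-1\right) 6 + 0 \cdot 11 = -6 + 0 = -6$)
$K{\left(I,O \right)} = -16 + 28 I O$ ($K{\left(I,O \right)} = 28 I O - 16 = -16 + 28 I O$)
$s{\left(c \right)} = -4 - \frac{c}{3 \left(-16 + 28 c^{2}\right)}$ ($s{\left(c \right)} = -4 + \frac{- 2 c \frac{1}{-16 + 28 c c}}{6} = -4 + \frac{- 2 c \frac{1}{-16 + 28 c^{2}}}{6} = -4 + \frac{\left(-2\right) c \frac{1}{-16 + 28 c^{2}}}{6} = -4 - \frac{c}{3 \left(-16 + 28 c^{2}\right)}$)
$- s{\left(M \right)} = - \frac{192 - -6 - 336 \left(-6\right)^{2}}{12 \left(-4 + 7 \left(-6\right)^{2}\right)} = - \frac{192 + 6 - 12096}{12 \left(-4 + 7 \cdot 36\right)} = - \frac{192 + 6 - 12096}{12 \left(-4 + 252\right)} = - \frac{-11898}{12 \cdot 248} = \left(-1\right) \left(- \frac{1983}{496}\right) = \frac{1983}{496}$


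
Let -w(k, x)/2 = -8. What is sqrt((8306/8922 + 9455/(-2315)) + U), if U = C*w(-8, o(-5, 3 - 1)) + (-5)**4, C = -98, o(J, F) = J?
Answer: I*sqrt(4036341711932823)/2065443 ≈ 30.76*I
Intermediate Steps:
w(k, x) = 16 (w(k, x) = -2*(-8) = 16)
U = -943 (U = -98*16 + (-5)**4 = -1568 + 625 = -943)
sqrt((8306/8922 + 9455/(-2315)) + U) = sqrt((8306/8922 + 9455/(-2315)) - 943) = sqrt((8306*(1/8922) + 9455*(-1/2315)) - 943) = sqrt((4153/4461 - 1891/463) - 943) = sqrt(-6512912/2065443 - 943) = sqrt(-1954225661/2065443) = I*sqrt(4036341711932823)/2065443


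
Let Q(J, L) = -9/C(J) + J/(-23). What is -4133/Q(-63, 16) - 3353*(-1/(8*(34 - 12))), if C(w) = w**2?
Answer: -227656877/152680 ≈ -1491.1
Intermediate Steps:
Q(J, L) = -9/J**2 - J/23 (Q(J, L) = -9/J**2 + J/(-23) = -9/J**2 + J*(-1/23) = -9/J**2 - J/23)
-4133/Q(-63, 16) - 3353*(-1/(8*(34 - 12))) = -4133/(-9/(-63)**2 - 1/23*(-63)) - 3353*(-1/(8*(34 - 12))) = -4133/(-9*1/3969 + 63/23) - 3353/(22*(-8)) = -4133/(-1/441 + 63/23) - 3353/(-176) = -4133/27760/10143 - 3353*(-1/176) = -4133*10143/27760 + 3353/176 = -41921019/27760 + 3353/176 = -227656877/152680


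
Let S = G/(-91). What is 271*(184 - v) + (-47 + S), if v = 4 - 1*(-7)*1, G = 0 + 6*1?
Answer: 4262070/91 ≈ 46836.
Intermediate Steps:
G = 6 (G = 0 + 6 = 6)
v = 11 (v = 4 + 7*1 = 4 + 7 = 11)
S = -6/91 (S = 6/(-91) = 6*(-1/91) = -6/91 ≈ -0.065934)
271*(184 - v) + (-47 + S) = 271*(184 - 1*11) + (-47 - 6/91) = 271*(184 - 11) - 4283/91 = 271*173 - 4283/91 = 46883 - 4283/91 = 4262070/91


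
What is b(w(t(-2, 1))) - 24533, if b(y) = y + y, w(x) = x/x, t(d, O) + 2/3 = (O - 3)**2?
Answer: -24531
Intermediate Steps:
t(d, O) = -2/3 + (-3 + O)**2 (t(d, O) = -2/3 + (O - 3)**2 = -2/3 + (-3 + O)**2)
w(x) = 1
b(y) = 2*y
b(w(t(-2, 1))) - 24533 = 2*1 - 24533 = 2 - 24533 = -24531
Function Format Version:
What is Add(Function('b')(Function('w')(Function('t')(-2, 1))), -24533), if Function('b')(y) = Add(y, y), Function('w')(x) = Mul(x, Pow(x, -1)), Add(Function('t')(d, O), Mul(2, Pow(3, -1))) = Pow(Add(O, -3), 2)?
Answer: -24531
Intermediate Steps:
Function('t')(d, O) = Add(Rational(-2, 3), Pow(Add(-3, O), 2)) (Function('t')(d, O) = Add(Rational(-2, 3), Pow(Add(O, -3), 2)) = Add(Rational(-2, 3), Pow(Add(-3, O), 2)))
Function('w')(x) = 1
Function('b')(y) = Mul(2, y)
Add(Function('b')(Function('w')(Function('t')(-2, 1))), -24533) = Add(Mul(2, 1), -24533) = Add(2, -24533) = -24531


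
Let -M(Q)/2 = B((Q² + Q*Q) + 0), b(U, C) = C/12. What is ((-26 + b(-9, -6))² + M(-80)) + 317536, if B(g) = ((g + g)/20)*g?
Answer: -129799047/4 ≈ -3.2450e+7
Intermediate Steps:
b(U, C) = C/12 (b(U, C) = C*(1/12) = C/12)
B(g) = g²/10 (B(g) = ((2*g)*(1/20))*g = (g/10)*g = g²/10)
M(Q) = -4*Q⁴/5 (M(Q) = -((Q² + Q*Q) + 0)²/5 = -((Q² + Q²) + 0)²/5 = -(2*Q² + 0)²/5 = -(2*Q²)²/5 = -4*Q⁴/5)
((-26 + b(-9, -6))² + M(-80)) + 317536 = ((-26 + (1/12)*(-6))² - ⅘*(-80)⁴) + 317536 = ((-26 - ½)² - ⅘*40960000) + 317536 = ((-53/2)² - 32768000) + 317536 = (2809/4 - 32768000) + 317536 = -131069191/4 + 317536 = -129799047/4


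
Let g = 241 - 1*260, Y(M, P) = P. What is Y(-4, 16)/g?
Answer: -16/19 ≈ -0.84210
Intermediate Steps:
g = -19 (g = 241 - 260 = -19)
Y(-4, 16)/g = 16/(-19) = 16*(-1/19) = -16/19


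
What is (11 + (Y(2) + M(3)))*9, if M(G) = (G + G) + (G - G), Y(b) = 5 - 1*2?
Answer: 180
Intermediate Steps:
Y(b) = 3 (Y(b) = 5 - 2 = 3)
M(G) = 2*G (M(G) = 2*G + 0 = 2*G)
(11 + (Y(2) + M(3)))*9 = (11 + (3 + 2*3))*9 = (11 + (3 + 6))*9 = (11 + 9)*9 = 20*9 = 180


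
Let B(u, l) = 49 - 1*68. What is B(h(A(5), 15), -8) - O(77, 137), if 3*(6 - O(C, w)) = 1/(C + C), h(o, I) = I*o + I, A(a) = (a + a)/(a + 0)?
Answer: -11549/462 ≈ -24.998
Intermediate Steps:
A(a) = 2 (A(a) = (2*a)/a = 2)
h(o, I) = I + I*o
O(C, w) = 6 - 1/(6*C) (O(C, w) = 6 - 1/(3*(C + C)) = 6 - 1/(2*C)/3 = 6 - 1/(6*C))
B(u, l) = -19 (B(u, l) = 49 - 68 = -19)
B(h(A(5), 15), -8) - O(77, 137) = -19 - (6 - ⅙/77) = -19 - (6 - ⅙*1/77) = -19 - (6 - 1/462) = -19 - 1*2771/462 = -19 - 2771/462 = -11549/462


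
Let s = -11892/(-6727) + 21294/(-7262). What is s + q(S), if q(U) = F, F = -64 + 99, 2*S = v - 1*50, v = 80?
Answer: 826458278/24425737 ≈ 33.836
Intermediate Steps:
S = 15 (S = (80 - 1*50)/2 = (80 - 50)/2 = (½)*30 = 15)
F = 35
q(U) = 35
s = -28442517/24425737 (s = -11892*(-1/6727) + 21294*(-1/7262) = 11892/6727 - 10647/3631 = -28442517/24425737 ≈ -1.1644)
s + q(S) = -28442517/24425737 + 35 = 826458278/24425737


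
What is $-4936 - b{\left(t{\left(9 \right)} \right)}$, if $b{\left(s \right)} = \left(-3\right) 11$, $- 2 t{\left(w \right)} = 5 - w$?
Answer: $-4903$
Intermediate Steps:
$t{\left(w \right)} = - \frac{5}{2} + \frac{w}{2}$ ($t{\left(w \right)} = - \frac{5 - w}{2} = - \frac{5}{2} + \frac{w}{2}$)
$b{\left(s \right)} = -33$
$-4936 - b{\left(t{\left(9 \right)} \right)} = -4936 - -33 = -4936 + 33 = -4903$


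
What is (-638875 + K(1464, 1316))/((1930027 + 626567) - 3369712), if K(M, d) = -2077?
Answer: 320476/406559 ≈ 0.78826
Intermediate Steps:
(-638875 + K(1464, 1316))/((1930027 + 626567) - 3369712) = (-638875 - 2077)/((1930027 + 626567) - 3369712) = -640952/(2556594 - 3369712) = -640952/(-813118) = -640952*(-1/813118) = 320476/406559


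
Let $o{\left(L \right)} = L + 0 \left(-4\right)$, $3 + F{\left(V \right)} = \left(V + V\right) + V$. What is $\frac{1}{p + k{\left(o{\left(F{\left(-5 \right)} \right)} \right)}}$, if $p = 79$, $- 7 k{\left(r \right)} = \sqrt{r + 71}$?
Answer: $\frac{3871}{305756} + \frac{7 \sqrt{53}}{305756} \approx 0.012827$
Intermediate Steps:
$F{\left(V \right)} = -3 + 3 V$ ($F{\left(V \right)} = -3 + \left(\left(V + V\right) + V\right) = -3 + \left(2 V + V\right) = -3 + 3 V$)
$o{\left(L \right)} = L$ ($o{\left(L \right)} = L + 0 = L$)
$k{\left(r \right)} = - \frac{\sqrt{71 + r}}{7}$ ($k{\left(r \right)} = - \frac{\sqrt{r + 71}}{7} = - \frac{\sqrt{71 + r}}{7}$)
$\frac{1}{p + k{\left(o{\left(F{\left(-5 \right)} \right)} \right)}} = \frac{1}{79 - \frac{\sqrt{71 + \left(-3 + 3 \left(-5\right)\right)}}{7}} = \frac{1}{79 - \frac{\sqrt{71 - 18}}{7}} = \frac{1}{79 - \frac{\sqrt{53}}{7}}$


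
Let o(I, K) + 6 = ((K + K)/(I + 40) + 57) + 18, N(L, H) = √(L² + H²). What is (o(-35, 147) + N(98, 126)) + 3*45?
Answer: 1314/5 + 14*√130 ≈ 422.42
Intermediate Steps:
N(L, H) = √(H² + L²)
o(I, K) = 69 + 2*K/(40 + I) (o(I, K) = -6 + (((K + K)/(I + 40) + 57) + 18) = -6 + (((2*K)/(40 + I) + 57) + 18) = -6 + ((2*K/(40 + I) + 57) + 18) = -6 + ((57 + 2*K/(40 + I)) + 18) = -6 + (75 + 2*K/(40 + I)) = 69 + 2*K/(40 + I))
(o(-35, 147) + N(98, 126)) + 3*45 = ((2760 + 2*147 + 69*(-35))/(40 - 35) + √(126² + 98²)) + 3*45 = ((2760 + 294 - 2415)/5 + √(15876 + 9604)) + 135 = ((⅕)*639 + √25480) + 135 = (639/5 + 14*√130) + 135 = 1314/5 + 14*√130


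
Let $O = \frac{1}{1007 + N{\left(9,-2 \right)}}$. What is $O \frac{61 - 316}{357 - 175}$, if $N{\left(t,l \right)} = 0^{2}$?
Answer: $- \frac{255}{183274} \approx -0.0013914$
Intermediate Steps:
$N{\left(t,l \right)} = 0$
$O = \frac{1}{1007}$ ($O = \frac{1}{1007 + 0} = \frac{1}{1007} \approx 0.00099305$)
$O \frac{61 - 316}{357 - 175} = \frac{\left(61 - 316\right) \frac{1}{357 - 175}}{1007} = \frac{\left(-255\right) \frac{1}{182}}{1007} = \frac{1}{1007} \left(- \frac{255}{182}\right) = - \frac{255}{183274}$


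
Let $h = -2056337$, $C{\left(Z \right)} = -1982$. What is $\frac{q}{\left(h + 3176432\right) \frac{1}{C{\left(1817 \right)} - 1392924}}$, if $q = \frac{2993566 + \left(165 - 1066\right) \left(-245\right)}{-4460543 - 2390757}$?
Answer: $\frac{747276949961}{1279017812250} \approx 0.58426$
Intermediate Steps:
$q = - \frac{3214311}{6851300}$ ($q = \frac{2993566 - -220745}{-6851300} = \left(2993566 + 220745\right) \left(- \frac{1}{6851300}\right) = 3214311 \left(- \frac{1}{6851300}\right) = - \frac{3214311}{6851300} \approx -0.46915$)
$\frac{q}{\left(h + 3176432\right) \frac{1}{C{\left(1817 \right)} - 1392924}} = - \frac{3214311}{6851300 \frac{-2056337 + 3176432}{-1982 - 1392924}} = - \frac{3214311}{6851300 \frac{1120095}{-1394906}} = - \frac{3214311}{6851300 \cdot 1120095 \left(- \frac{1}{1394906}\right)} = - \frac{3214311}{6851300 \left(- \frac{1120095}{1394906}\right)} = \left(- \frac{3214311}{6851300}\right) \left(- \frac{1394906}{1120095}\right) = \frac{747276949961}{1279017812250}$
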